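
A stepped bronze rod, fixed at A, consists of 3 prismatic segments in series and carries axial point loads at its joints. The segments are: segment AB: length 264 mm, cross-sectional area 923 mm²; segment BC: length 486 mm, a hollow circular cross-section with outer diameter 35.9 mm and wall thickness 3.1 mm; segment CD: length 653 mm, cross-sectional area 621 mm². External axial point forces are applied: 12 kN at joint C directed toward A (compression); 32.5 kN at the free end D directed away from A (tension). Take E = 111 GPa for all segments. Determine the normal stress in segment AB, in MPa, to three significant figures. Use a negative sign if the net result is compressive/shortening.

22.2 MPa

Internal axial forces (sectioning from the free end, tension +): N_CD = 32.5 kN, N_BC = 20.5 kN, N_AB = 20.5 kN.
σ_AB = N_AB/A_AB = 20500/923 = 22.21 MPa.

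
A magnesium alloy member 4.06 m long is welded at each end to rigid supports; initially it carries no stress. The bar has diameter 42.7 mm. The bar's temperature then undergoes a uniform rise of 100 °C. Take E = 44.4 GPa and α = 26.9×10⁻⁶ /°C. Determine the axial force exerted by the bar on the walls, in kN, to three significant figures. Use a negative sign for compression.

-171 kN

Free thermal expansion αLΔT = 26.9e-6 · 4060 · 100 = 10.92 mm.
The walls impose strain ε = −(10.92)/4060 = -2.6900e-03; σ = Eε = 44400 · -2.6900e-03 = -119.4 MPa.
Wall reaction R = σ·A = -119.4·1432 = -171000 N = -171 kN.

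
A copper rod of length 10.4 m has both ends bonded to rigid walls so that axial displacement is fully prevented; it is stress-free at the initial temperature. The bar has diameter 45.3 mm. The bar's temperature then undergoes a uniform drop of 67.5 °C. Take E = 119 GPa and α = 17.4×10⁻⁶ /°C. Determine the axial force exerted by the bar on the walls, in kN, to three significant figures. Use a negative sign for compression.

225 kN

Free thermal expansion αLΔT = 17.4e-6 · 10400 · -67.5 = -12.21 mm.
The walls impose strain ε = −(-12.21)/10400 = 1.1745e-03; σ = Eε = 119000 · 1.1745e-03 = 139.8 MPa.
Wall reaction R = σ·A = 139.8·1612 = 225300 N = 225.3 kN.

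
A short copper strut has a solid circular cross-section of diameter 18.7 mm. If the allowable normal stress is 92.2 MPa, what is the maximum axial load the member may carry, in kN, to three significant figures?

25.3 kN

A = 274.6 mm².
P_max = σ_allow · A = 92.2 · 274.6 = 25320 N = 25.32 kN.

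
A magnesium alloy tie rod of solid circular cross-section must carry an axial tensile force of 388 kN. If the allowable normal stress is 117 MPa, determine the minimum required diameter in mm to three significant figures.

65.0 mm

Required area A ≥ P/σ_allow = 388000/117 = 3316 mm².
For a solid circular section, d ≥ √(4A/π) = 64.98 mm.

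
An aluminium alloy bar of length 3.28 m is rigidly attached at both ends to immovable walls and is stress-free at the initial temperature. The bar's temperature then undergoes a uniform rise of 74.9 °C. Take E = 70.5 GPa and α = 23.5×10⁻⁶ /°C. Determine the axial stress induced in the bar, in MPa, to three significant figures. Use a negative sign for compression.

-124 MPa

Free thermal expansion αLΔT = 23.5e-6 · 3280 · 74.9 = 5.773 mm.
The walls impose strain ε = −(5.773)/3280 = -1.7602e-03; σ = Eε = 70500 · -1.7602e-03 = -124.1 MPa.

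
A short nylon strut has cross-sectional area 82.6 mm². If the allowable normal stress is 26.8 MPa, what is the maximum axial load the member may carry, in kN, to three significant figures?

P_max = σ_allow · A = 26.8 · 82.6 = 2214 N = 2.214 kN.

2.21 kN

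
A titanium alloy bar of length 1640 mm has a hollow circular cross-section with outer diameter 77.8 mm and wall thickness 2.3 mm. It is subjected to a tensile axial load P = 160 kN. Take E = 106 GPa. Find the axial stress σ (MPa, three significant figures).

293 MPa

A = 545.5 mm².
σ = N/A = 160000/545.5 = 293.3 MPa.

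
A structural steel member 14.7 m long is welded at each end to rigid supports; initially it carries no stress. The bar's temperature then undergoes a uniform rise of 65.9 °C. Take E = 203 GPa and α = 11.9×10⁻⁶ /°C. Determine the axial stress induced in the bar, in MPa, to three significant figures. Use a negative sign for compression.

-159 MPa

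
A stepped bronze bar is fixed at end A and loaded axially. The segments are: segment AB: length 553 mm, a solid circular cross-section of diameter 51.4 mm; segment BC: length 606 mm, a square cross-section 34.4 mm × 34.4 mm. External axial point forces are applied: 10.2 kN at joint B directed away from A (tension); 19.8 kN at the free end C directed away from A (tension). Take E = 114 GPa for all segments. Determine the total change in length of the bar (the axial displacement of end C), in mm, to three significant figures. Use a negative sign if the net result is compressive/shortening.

0.159 mm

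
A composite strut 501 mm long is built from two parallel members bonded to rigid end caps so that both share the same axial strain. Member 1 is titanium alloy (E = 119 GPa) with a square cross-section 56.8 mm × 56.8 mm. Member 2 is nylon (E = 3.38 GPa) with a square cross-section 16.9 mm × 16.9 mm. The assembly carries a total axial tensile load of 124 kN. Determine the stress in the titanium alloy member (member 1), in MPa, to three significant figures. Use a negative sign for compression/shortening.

38.3 MPa

A_1 = 3226 mm².
A_2 = 285.6 mm².
Equal strain + equilibrium ⇒ each member carries load in proportion to AE: A₁E₁ = 383900000 N, A₂E₂ = 965400 N, ΣAE = 384900000 N.
σ₁ = P·E₁/ΣAE = 124000·119000/384900000 = 38.34 MPa.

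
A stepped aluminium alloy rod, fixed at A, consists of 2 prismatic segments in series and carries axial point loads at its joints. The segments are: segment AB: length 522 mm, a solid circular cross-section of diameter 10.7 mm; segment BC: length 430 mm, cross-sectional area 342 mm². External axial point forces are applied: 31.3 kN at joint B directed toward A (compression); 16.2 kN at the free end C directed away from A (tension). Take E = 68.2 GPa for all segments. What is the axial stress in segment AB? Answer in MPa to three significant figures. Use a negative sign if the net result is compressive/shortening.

-168 MPa

Internal axial forces (sectioning from the free end, tension +): N_BC = 16.2 kN, N_AB = -15.1 kN.
A_AB = 89.92 mm².
σ_AB = N_AB/A_AB = -15100/89.92 = -167.9 MPa.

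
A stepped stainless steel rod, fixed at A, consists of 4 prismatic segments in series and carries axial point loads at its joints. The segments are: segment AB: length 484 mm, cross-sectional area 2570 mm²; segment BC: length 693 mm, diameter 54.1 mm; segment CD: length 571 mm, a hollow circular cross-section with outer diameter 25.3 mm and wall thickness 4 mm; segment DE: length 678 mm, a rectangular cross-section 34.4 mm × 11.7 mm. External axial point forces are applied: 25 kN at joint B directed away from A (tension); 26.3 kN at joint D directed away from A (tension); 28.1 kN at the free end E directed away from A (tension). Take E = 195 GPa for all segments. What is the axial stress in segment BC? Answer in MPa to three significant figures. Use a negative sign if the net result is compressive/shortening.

23.7 MPa

Internal axial forces (sectioning from the free end, tension +): N_DE = 28.1 kN, N_CD = 54.4 kN, N_BC = 54.4 kN, N_AB = 79.4 kN.
A_BC = 2299 mm².
σ_BC = N_BC/A_BC = 54400/2299 = 23.67 MPa.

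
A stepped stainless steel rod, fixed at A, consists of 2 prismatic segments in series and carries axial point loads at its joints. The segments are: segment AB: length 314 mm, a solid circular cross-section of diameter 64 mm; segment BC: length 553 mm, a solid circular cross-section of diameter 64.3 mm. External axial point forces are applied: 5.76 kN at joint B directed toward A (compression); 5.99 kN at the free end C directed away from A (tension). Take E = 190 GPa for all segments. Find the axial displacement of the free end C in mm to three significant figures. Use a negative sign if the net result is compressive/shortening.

Internal axial forces (sectioning from the free end, tension +): N_BC = 5.99 kN, N_AB = 0.23 kN.
A_AB = 3217 mm².
A_BC = 3247 mm².
δ_AB = 230·314/(3217·190000) = 0.0001182 mm
δ_BC = 5990·553/(3247·190000) = 0.005369 mm
δ = Σδ_i = 0.005487 mm.

0.00549 mm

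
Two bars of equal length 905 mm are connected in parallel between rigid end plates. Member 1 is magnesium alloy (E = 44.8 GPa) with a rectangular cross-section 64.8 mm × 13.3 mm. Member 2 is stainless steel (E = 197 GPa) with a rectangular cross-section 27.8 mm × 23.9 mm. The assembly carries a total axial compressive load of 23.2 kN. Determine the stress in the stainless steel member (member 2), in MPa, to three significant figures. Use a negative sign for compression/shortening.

A_1 = 861.8 mm².
A_2 = 664.4 mm².
Equal strain + equilibrium ⇒ each member carries load in proportion to AE: A₁E₁ = 38610000 N, A₂E₂ = 130900000 N, ΣAE = 169500000 N.
σ₂ = P·E₂/ΣAE = -23200·197000/169500000 = -26.96 MPa.

-27.0 MPa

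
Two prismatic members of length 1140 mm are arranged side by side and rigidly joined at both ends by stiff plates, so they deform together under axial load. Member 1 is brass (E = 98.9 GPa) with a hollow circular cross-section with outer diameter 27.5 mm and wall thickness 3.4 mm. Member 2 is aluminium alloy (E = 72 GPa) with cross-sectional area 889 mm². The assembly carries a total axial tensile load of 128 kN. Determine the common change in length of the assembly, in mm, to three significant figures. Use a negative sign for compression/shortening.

A_1 = 257.4 mm².
Equal strain + equilibrium ⇒ each member carries load in proportion to AE: A₁E₁ = 25460000 N, A₂E₂ = 64010000 N, ΣAE = 89470000 N.
δ = PL/ΣAE = 128000·1140/89470000 = 1.631 mm.

1.63 mm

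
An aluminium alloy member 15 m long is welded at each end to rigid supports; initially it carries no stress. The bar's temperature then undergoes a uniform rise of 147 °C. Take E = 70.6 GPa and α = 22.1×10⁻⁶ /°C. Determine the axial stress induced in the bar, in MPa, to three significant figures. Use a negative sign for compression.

Free thermal expansion αLΔT = 22.1e-6 · 15000 · 147 = 48.73 mm.
The walls impose strain ε = −(48.73)/15000 = -3.2487e-03; σ = Eε = 70600 · -3.2487e-03 = -229.4 MPa.

-229 MPa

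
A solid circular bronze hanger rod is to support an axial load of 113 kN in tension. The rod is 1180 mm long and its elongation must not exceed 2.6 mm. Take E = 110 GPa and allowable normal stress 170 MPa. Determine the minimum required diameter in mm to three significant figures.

29.1 mm

Required area A ≥ P/σ_allow = 113000/170 = 664.7 mm².
For a solid circular section, d ≥ √(4A/π) = 29.09 mm.
Elongation limit: A ≥ PL/(Eδ_allow) = 113000·1180/(110000·2.6) = 466.2 mm² ⇒ d ≥ 24.36 mm.
The stress limit governs.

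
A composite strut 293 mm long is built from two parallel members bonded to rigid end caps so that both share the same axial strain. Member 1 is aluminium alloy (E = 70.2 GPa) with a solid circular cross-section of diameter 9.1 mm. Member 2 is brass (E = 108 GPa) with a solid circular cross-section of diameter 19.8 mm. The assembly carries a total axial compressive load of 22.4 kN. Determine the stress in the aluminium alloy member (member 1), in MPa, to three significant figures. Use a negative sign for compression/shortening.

A_1 = 65.04 mm².
A_2 = 307.9 mm².
Equal strain + equilibrium ⇒ each member carries load in proportion to AE: A₁E₁ = 4566000 N, A₂E₂ = 33250000 N, ΣAE = 37820000 N.
σ₁ = P·E₁/ΣAE = -22400·70200/37820000 = -41.58 MPa.

-41.6 MPa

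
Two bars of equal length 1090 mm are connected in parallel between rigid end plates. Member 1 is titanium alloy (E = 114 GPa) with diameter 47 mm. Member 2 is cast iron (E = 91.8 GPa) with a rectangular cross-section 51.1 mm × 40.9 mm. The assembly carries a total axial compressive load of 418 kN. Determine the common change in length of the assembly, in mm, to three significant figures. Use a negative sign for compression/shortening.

-1.17 mm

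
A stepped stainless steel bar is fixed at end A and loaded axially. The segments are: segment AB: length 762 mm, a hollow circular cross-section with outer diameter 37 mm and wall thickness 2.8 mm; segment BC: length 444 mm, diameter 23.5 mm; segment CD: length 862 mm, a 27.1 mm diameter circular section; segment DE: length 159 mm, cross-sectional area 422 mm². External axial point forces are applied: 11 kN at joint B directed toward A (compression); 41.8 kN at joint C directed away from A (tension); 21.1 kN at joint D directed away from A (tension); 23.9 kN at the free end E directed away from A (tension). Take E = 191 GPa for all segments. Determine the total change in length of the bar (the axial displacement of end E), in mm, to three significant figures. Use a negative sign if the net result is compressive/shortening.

Internal axial forces (sectioning from the free end, tension +): N_DE = 23.9 kN, N_CD = 45 kN, N_BC = 86.8 kN, N_AB = 75.8 kN.
A_AB = 300.8 mm².
A_BC = 433.7 mm².
A_CD = 576.8 mm².
δ_AB = 75800·762/(300.8·191000) = 1.005 mm
δ_BC = 86800·444/(433.7·191000) = 0.4652 mm
δ_CD = 45000·862/(576.8·191000) = 0.3521 mm
δ_DE = 23900·159/(422·191000) = 0.04715 mm
δ = Σδ_i = 1.87 mm.

1.87 mm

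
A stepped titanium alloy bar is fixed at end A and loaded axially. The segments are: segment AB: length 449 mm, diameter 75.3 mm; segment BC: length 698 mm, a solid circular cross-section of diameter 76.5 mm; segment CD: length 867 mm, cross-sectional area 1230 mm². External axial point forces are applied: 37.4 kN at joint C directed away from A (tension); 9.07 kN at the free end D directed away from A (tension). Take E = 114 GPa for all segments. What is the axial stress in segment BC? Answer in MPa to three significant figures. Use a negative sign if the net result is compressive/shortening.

Internal axial forces (sectioning from the free end, tension +): N_CD = 9.07 kN, N_BC = 46.47 kN, N_AB = 46.47 kN.
A_BC = 4596 mm².
σ_BC = N_BC/A_BC = 46470/4596 = 10.11 MPa.

10.1 MPa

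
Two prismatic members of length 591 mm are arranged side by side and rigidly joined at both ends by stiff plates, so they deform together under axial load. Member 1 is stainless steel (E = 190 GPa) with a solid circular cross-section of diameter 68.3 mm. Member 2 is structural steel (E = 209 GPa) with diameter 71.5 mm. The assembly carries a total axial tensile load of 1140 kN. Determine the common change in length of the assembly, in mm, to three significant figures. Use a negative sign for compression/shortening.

A_1 = 3664 mm².
A_2 = 4015 mm².
Equal strain + equilibrium ⇒ each member carries load in proportion to AE: A₁E₁ = 696100000 N, A₂E₂ = 839200000 N, ΣAE = 1535000000 N.
δ = PL/ΣAE = 1140000·591/1535000000 = 0.4388 mm.

0.439 mm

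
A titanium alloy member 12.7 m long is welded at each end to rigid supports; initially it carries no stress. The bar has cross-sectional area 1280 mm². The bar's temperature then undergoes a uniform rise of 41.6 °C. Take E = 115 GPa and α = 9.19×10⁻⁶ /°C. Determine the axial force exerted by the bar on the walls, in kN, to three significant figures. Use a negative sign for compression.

Free thermal expansion αLΔT = 9.19e-6 · 12700 · 41.6 = 4.855 mm.
The walls impose strain ε = −(4.855)/12700 = -3.8230e-04; σ = Eε = 115000 · -3.8230e-04 = -43.96 MPa.
Wall reaction R = σ·A = -43.96·1280 = -56280 N = -56.28 kN.

-56.3 kN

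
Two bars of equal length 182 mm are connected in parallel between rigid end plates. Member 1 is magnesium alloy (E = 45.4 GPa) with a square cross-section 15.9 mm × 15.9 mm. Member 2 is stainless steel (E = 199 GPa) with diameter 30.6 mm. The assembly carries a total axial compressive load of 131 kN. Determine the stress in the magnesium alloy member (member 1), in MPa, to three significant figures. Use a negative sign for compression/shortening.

-37.7 MPa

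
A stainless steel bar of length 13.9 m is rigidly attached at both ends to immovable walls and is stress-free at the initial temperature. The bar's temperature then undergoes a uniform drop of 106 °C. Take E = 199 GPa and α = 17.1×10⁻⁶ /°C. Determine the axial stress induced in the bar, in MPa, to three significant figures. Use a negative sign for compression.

361 MPa

Free thermal expansion αLΔT = 17.1e-6 · 13900 · -106 = -25.2 mm.
The walls impose strain ε = −(-25.2)/13900 = 1.8126e-03; σ = Eε = 199000 · 1.8126e-03 = 360.7 MPa.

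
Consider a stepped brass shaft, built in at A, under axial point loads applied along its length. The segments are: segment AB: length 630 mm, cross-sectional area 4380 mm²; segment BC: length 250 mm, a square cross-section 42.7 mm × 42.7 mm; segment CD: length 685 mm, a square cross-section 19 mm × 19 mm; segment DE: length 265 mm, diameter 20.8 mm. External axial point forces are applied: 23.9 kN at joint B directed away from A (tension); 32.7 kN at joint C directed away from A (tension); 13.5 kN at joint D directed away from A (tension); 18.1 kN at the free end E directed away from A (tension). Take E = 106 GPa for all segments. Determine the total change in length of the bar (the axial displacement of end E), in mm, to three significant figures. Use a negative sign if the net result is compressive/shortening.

0.902 mm

Internal axial forces (sectioning from the free end, tension +): N_DE = 18.1 kN, N_CD = 31.6 kN, N_BC = 64.3 kN, N_AB = 88.2 kN.
A_BC = 1823 mm².
A_CD = 361 mm².
A_DE = 339.8 mm².
δ_AB = 88200·630/(4380·106000) = 0.1197 mm
δ_BC = 64300·250/(1823·106000) = 0.08317 mm
δ_CD = 31600·685/(361·106000) = 0.5657 mm
δ_DE = 18100·265/(339.8·106000) = 0.1332 mm
δ = Σδ_i = 0.9017 mm.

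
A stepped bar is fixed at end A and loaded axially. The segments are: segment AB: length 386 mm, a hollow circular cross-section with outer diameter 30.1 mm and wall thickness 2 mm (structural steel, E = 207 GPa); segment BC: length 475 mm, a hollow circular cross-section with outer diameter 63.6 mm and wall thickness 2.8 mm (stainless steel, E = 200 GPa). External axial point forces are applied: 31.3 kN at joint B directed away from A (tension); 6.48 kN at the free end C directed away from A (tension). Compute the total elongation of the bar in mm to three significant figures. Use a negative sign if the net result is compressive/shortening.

Internal axial forces (sectioning from the free end, tension +): N_BC = 6.48 kN, N_AB = 37.78 kN.
A_AB = 176.6 mm².
A_BC = 534.8 mm².
δ_AB = 37780·386/(176.6·207000) = 0.399 mm
δ_BC = 6480·475/(534.8·200000) = 0.02878 mm
δ = Σδ_i = 0.4278 mm.

0.428 mm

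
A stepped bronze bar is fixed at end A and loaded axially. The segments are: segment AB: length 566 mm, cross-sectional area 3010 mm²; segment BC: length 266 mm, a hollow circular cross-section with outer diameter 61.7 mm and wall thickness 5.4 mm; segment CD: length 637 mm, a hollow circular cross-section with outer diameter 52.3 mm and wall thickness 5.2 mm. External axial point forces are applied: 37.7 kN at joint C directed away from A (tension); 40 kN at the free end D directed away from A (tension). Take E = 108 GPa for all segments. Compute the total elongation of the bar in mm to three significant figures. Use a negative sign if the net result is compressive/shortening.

0.642 mm

Internal axial forces (sectioning from the free end, tension +): N_CD = 40 kN, N_BC = 77.7 kN, N_AB = 77.7 kN.
A_BC = 955.1 mm².
A_CD = 769.4 mm².
δ_AB = 77700·566/(3010·108000) = 0.1353 mm
δ_BC = 77700·266/(955.1·108000) = 0.2004 mm
δ_CD = 40000·637/(769.4·108000) = 0.3066 mm
δ = Σδ_i = 0.6423 mm.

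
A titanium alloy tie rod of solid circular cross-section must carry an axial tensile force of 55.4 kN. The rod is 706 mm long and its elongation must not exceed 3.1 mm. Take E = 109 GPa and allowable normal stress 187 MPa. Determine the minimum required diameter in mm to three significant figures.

Required area A ≥ P/σ_allow = 55400/187 = 296.3 mm².
For a solid circular section, d ≥ √(4A/π) = 19.42 mm.
Elongation limit: A ≥ PL/(Eδ_allow) = 55400·706/(109000·3.1) = 115.8 mm² ⇒ d ≥ 12.14 mm.
The stress limit governs.

19.4 mm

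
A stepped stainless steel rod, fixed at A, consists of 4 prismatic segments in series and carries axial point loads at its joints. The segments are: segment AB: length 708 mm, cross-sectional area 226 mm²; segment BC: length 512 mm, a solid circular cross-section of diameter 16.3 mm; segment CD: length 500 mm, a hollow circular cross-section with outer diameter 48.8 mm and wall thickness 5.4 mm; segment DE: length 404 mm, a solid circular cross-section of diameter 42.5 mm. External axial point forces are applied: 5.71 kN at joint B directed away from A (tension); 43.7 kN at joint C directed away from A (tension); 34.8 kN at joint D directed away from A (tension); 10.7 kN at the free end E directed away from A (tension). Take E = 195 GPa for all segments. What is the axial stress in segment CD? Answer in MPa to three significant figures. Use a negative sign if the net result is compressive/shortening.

Internal axial forces (sectioning from the free end, tension +): N_DE = 10.7 kN, N_CD = 45.5 kN, N_BC = 89.2 kN, N_AB = 94.91 kN.
A_CD = 736.3 mm².
σ_CD = N_CD/A_CD = 45500/736.3 = 61.8 MPa.

61.8 MPa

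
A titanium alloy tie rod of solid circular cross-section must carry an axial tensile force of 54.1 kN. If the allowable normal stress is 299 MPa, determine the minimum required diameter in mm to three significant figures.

Required area A ≥ P/σ_allow = 54100/299 = 180.9 mm².
For a solid circular section, d ≥ √(4A/π) = 15.18 mm.

15.2 mm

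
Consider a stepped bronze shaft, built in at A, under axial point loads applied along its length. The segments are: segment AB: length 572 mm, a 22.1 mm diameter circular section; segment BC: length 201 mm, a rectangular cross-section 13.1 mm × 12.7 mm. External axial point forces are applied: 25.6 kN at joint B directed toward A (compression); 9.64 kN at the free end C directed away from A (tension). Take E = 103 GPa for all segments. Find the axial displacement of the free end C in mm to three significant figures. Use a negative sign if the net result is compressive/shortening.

Internal axial forces (sectioning from the free end, tension +): N_BC = 9.64 kN, N_AB = -15.96 kN.
A_AB = 383.6 mm².
A_BC = 166.4 mm².
δ_AB = -15960·572/(383.6·103000) = -0.2311 mm
δ_BC = 9640·201/(166.4·103000) = 0.1131 mm
δ = Σδ_i = -0.118 mm.

-0.118 mm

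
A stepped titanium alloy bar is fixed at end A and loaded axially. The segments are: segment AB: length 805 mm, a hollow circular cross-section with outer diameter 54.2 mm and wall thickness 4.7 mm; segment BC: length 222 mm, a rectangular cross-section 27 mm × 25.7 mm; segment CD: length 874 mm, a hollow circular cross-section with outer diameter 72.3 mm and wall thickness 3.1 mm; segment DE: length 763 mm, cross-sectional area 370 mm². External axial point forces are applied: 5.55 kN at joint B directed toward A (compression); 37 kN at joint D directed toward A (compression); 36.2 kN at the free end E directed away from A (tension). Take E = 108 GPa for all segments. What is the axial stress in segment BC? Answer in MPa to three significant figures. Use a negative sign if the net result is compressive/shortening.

Internal axial forces (sectioning from the free end, tension +): N_DE = 36.2 kN, N_CD = -0.8 kN, N_BC = -0.8 kN, N_AB = -6.35 kN.
A_BC = 693.9 mm².
σ_BC = N_BC/A_BC = -800/693.9 = -1.153 MPa.

-1.15 MPa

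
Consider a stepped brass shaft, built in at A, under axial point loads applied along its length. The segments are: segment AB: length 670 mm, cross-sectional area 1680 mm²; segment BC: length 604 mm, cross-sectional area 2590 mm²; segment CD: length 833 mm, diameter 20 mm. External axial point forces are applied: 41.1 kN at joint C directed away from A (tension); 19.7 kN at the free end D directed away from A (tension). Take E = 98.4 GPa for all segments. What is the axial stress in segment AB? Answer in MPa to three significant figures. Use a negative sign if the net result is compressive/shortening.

36.2 MPa

Internal axial forces (sectioning from the free end, tension +): N_CD = 19.7 kN, N_BC = 60.8 kN, N_AB = 60.8 kN.
σ_AB = N_AB/A_AB = 60800/1680 = 36.19 MPa.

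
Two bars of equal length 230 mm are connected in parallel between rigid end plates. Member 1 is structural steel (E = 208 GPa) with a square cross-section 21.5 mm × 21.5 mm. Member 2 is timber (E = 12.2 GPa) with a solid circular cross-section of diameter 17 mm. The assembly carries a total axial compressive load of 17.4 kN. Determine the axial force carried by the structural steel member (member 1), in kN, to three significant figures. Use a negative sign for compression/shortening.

A_1 = 462.2 mm².
A_2 = 227 mm².
Equal strain + equilibrium ⇒ each member carries load in proportion to AE: A₁E₁ = 96150000 N, A₂E₂ = 2769000 N, ΣAE = 98920000 N.
F₁ = P·A₁E₁/ΣAE = -17400·96150000/98920000 = -16910 N.

-16.9 kN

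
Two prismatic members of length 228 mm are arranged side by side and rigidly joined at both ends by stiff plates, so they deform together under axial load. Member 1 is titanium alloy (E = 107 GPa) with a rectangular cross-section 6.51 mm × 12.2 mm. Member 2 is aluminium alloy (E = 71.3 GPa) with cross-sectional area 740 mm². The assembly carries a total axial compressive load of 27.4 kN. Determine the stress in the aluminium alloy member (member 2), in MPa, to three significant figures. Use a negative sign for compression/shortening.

A_1 = 79.42 mm².
Equal strain + equilibrium ⇒ each member carries load in proportion to AE: A₁E₁ = 8498000 N, A₂E₂ = 52760000 N, ΣAE = 61260000 N.
σ₂ = P·E₂/ΣAE = -27400·71300/61260000 = -31.89 MPa.

-31.9 MPa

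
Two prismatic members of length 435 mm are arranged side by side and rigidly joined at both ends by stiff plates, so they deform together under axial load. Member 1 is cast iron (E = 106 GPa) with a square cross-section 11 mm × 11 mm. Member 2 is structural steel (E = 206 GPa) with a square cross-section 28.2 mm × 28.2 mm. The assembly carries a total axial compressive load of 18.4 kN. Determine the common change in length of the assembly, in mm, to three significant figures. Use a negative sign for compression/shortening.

-0.0453 mm

A_1 = 121 mm².
A_2 = 795.2 mm².
Equal strain + equilibrium ⇒ each member carries load in proportion to AE: A₁E₁ = 12830000 N, A₂E₂ = 163800000 N, ΣAE = 176600000 N.
δ = PL/ΣAE = -18400·435/176600000 = -0.04531 mm.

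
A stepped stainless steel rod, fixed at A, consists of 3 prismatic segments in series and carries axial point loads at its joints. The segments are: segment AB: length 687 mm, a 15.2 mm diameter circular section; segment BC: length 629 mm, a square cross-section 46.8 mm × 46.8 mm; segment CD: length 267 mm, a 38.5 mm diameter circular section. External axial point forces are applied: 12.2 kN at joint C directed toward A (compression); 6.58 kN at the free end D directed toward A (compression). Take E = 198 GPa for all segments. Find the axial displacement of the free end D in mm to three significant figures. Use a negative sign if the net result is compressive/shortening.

Internal axial forces (sectioning from the free end, tension +): N_CD = -6.58 kN, N_BC = -18.78 kN, N_AB = -18.78 kN.
A_AB = 181.5 mm².
A_BC = 2190 mm².
A_CD = 1164 mm².
δ_AB = -18780·687/(181.5·198000) = -0.3591 mm
δ_BC = -18780·629/(2190·198000) = -0.02724 mm
δ_CD = -6580·267/(1164·198000) = -0.007622 mm
δ = Σδ_i = -0.394 mm.

-0.394 mm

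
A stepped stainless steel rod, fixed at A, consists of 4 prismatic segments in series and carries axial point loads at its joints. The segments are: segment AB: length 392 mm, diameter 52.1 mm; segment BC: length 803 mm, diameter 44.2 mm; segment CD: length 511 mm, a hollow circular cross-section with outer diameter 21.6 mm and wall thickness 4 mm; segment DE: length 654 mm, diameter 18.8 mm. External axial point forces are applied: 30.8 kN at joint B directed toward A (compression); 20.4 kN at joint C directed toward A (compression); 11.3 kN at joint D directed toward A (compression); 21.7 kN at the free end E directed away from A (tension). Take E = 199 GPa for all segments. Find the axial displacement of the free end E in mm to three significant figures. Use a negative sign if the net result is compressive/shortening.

Internal axial forces (sectioning from the free end, tension +): N_DE = 21.7 kN, N_CD = 10.4 kN, N_BC = -10 kN, N_AB = -40.8 kN.
A_AB = 2132 mm².
A_BC = 1534 mm².
A_CD = 221.2 mm².
A_DE = 277.6 mm².
δ_AB = -40800·392/(2132·199000) = -0.0377 mm
δ_BC = -10000·803/(1534·199000) = -0.0263 mm
δ_CD = 10400·511/(221.2·199000) = 0.1207 mm
δ_DE = 21700·654/(277.6·199000) = 0.2569 mm
δ = Σδ_i = 0.3137 mm.

0.314 mm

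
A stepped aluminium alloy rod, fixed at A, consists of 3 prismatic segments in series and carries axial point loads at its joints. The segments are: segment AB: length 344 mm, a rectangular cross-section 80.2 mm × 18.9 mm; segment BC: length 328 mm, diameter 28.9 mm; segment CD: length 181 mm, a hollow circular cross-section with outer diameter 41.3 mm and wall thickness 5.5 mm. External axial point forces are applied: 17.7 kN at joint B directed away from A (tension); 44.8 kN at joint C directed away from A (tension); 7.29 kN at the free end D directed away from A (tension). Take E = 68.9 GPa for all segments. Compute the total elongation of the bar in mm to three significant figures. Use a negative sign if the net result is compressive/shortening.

0.639 mm

Internal axial forces (sectioning from the free end, tension +): N_CD = 7.29 kN, N_BC = 52.09 kN, N_AB = 69.79 kN.
A_AB = 1516 mm².
A_BC = 656 mm².
A_CD = 618.6 mm².
δ_AB = 69790·344/(1516·68900) = 0.2299 mm
δ_BC = 52090·328/(656·68900) = 0.378 mm
δ_CD = 7290·181/(618.6·68900) = 0.03096 mm
δ = Σδ_i = 0.6389 mm.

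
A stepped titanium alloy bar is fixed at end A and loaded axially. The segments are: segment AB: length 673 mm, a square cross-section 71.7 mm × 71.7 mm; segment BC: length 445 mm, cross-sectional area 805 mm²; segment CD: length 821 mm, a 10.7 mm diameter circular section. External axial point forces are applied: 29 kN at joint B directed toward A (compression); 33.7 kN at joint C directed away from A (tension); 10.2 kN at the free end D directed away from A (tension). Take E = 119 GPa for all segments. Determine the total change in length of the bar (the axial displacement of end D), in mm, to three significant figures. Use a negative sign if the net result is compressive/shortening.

1.00 mm

Internal axial forces (sectioning from the free end, tension +): N_CD = 10.2 kN, N_BC = 43.9 kN, N_AB = 14.9 kN.
A_AB = 5141 mm².
A_CD = 89.92 mm².
δ_AB = 14900·673/(5141·119000) = 0.01639 mm
δ_BC = 43900·445/(805·119000) = 0.2039 mm
δ_CD = 10200·821/(89.92·119000) = 0.7826 mm
δ = Σδ_i = 1.003 mm.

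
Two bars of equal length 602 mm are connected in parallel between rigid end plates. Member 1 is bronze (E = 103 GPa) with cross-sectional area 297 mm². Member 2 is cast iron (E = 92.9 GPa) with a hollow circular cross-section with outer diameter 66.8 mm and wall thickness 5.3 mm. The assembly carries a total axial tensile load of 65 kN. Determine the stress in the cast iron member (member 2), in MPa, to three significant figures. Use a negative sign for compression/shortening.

48.0 MPa

A_2 = 1024 mm².
Equal strain + equilibrium ⇒ each member carries load in proportion to AE: A₁E₁ = 30590000 N, A₂E₂ = 95130000 N, ΣAE = 125700000 N.
σ₂ = P·E₂/ΣAE = 65000·92900/125700000 = 48.03 MPa.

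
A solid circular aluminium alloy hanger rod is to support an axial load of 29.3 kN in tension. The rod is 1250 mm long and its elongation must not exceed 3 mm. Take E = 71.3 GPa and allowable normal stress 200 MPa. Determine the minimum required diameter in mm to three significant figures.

14.8 mm

Required area A ≥ P/σ_allow = 29300/200 = 146.5 mm².
For a solid circular section, d ≥ √(4A/π) = 13.66 mm.
Elongation limit: A ≥ PL/(Eδ_allow) = 29300·1250/(71300·3) = 171.2 mm² ⇒ d ≥ 14.77 mm.
The elongation limit governs.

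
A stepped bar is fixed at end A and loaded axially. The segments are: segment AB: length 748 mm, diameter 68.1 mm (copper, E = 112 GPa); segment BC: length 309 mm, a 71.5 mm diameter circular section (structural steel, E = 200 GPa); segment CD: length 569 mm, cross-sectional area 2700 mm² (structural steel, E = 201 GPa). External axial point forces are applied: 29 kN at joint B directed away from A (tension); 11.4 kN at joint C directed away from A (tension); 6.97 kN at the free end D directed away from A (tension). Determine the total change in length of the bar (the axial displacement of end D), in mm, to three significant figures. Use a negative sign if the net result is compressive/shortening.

0.101 mm

Internal axial forces (sectioning from the free end, tension +): N_CD = 6.97 kN, N_BC = 18.37 kN, N_AB = 47.37 kN.
A_AB = 3642 mm².
A_BC = 4015 mm².
δ_AB = 47370·748/(3642·112000) = 0.08686 mm
δ_BC = 18370·309/(4015·200000) = 0.007069 mm
δ_CD = 6970·569/(2700·201000) = 0.007308 mm
δ = Σδ_i = 0.1012 mm.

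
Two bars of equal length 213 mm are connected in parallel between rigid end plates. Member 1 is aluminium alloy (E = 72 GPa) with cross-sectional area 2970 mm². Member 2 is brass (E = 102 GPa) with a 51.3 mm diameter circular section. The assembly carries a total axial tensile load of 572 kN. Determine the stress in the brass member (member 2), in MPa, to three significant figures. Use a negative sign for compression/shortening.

A_2 = 2067 mm².
Equal strain + equilibrium ⇒ each member carries load in proportion to AE: A₁E₁ = 213800000 N, A₂E₂ = 210800000 N, ΣAE = 424700000 N.
σ₂ = P·E₂/ΣAE = 572000·102000/424700000 = 137.4 MPa.

137 MPa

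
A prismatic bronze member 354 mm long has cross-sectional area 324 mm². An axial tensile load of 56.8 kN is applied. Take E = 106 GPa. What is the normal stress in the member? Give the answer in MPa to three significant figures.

175 MPa

σ = N/A = 56800/324 = 175.3 MPa.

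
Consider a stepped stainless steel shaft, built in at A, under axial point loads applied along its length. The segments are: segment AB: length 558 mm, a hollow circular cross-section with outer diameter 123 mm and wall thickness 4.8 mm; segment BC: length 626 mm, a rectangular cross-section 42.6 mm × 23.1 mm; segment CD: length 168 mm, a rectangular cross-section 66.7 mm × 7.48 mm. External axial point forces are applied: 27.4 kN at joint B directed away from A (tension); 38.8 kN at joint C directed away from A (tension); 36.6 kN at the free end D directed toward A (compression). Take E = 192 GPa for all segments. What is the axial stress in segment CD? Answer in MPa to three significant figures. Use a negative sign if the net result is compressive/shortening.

Internal axial forces (sectioning from the free end, tension +): N_CD = -36.6 kN, N_BC = 2.2 kN, N_AB = 29.6 kN.
A_CD = 498.9 mm².
σ_CD = N_CD/A_CD = -36600/498.9 = -73.36 MPa.

-73.4 MPa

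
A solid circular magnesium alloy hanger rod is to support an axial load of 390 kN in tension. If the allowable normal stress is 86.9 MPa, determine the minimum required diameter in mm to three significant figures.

75.6 mm

Required area A ≥ P/σ_allow = 390000/86.9 = 4488 mm².
For a solid circular section, d ≥ √(4A/π) = 75.59 mm.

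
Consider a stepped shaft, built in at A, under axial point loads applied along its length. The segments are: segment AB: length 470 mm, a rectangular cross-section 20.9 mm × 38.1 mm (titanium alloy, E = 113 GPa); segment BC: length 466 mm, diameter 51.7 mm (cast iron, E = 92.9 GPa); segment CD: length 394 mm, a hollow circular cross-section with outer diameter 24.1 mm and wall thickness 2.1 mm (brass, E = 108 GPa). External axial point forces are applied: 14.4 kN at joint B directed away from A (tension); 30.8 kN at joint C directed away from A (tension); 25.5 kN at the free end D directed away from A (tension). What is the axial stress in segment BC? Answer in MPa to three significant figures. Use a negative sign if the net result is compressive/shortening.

26.8 MPa

Internal axial forces (sectioning from the free end, tension +): N_CD = 25.5 kN, N_BC = 56.3 kN, N_AB = 70.7 kN.
A_BC = 2099 mm².
σ_BC = N_BC/A_BC = 56300/2099 = 26.82 MPa.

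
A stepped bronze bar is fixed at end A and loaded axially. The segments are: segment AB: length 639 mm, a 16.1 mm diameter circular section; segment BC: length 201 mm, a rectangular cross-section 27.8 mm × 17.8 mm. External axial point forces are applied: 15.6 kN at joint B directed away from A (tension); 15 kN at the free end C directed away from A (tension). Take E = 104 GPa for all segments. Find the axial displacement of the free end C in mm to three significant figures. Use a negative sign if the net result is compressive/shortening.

0.982 mm

Internal axial forces (sectioning from the free end, tension +): N_BC = 15 kN, N_AB = 30.6 kN.
A_AB = 203.6 mm².
A_BC = 494.8 mm².
δ_AB = 30600·639/(203.6·104000) = 0.9235 mm
δ_BC = 15000·201/(494.8·104000) = 0.05859 mm
δ = Σδ_i = 0.9821 mm.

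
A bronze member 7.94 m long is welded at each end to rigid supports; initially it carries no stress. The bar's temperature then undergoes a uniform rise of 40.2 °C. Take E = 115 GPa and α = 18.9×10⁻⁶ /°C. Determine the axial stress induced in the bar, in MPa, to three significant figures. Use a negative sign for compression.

-87.4 MPa

Free thermal expansion αLΔT = 18.9e-6 · 7940 · 40.2 = 6.033 mm.
The walls impose strain ε = −(6.033)/7940 = -7.5978e-04; σ = Eε = 115000 · -7.5978e-04 = -87.37 MPa.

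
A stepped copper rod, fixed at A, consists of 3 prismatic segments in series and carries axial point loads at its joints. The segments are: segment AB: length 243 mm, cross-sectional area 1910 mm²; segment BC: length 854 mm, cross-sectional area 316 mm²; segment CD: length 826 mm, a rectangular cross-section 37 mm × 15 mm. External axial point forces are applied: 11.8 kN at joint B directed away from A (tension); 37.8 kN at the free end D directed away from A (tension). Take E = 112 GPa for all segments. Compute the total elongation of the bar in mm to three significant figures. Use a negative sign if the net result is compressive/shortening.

Internal axial forces (sectioning from the free end, tension +): N_CD = 37.8 kN, N_BC = 37.8 kN, N_AB = 49.6 kN.
A_CD = 555 mm².
δ_AB = 49600·243/(1910·112000) = 0.05634 mm
δ_BC = 37800·854/(316·112000) = 0.9121 mm
δ_CD = 37800·826/(555·112000) = 0.5023 mm
δ = Σδ_i = 1.471 mm.

1.47 mm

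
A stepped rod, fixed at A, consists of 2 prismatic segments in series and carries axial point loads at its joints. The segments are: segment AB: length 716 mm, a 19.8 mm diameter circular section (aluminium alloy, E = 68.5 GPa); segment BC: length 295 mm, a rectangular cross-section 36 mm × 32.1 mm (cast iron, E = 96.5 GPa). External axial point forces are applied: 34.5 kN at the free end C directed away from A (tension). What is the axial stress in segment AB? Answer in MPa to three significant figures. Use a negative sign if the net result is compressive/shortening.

112 MPa

Internal axial forces (sectioning from the free end, tension +): N_BC = 34.5 kN, N_AB = 34.5 kN.
A_AB = 307.9 mm².
σ_AB = N_AB/A_AB = 34500/307.9 = 112 MPa.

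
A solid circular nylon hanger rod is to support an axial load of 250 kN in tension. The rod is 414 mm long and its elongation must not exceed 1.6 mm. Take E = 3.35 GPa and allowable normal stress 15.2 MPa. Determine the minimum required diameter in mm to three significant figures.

157 mm

Required area A ≥ P/σ_allow = 250000/15.2 = 16450 mm².
For a solid circular section, d ≥ √(4A/π) = 144.7 mm.
Elongation limit: A ≥ PL/(Eδ_allow) = 250000·414/(3350·1.6) = 19310 mm² ⇒ d ≥ 156.8 mm.
The elongation limit governs.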